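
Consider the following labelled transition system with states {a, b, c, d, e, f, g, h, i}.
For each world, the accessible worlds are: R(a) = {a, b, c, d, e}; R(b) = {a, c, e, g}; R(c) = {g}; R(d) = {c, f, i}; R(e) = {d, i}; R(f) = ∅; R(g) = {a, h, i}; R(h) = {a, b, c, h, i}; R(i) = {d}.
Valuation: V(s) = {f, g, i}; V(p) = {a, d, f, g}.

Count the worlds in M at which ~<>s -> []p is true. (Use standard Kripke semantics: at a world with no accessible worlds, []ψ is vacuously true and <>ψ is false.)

Let φ = ~<>s -> []p. Evaluate φ at each world:
  a (successors {a, b, c, d, e}): φ is false.
  b (successors {a, c, e, g}): φ is true.
  c (successors {g}): φ is true.
  d (successors {c, f, i}): φ is true.
  e (successors {d, i}): φ is true.
  f (successors ∅): φ is true.
  g (successors {a, h, i}): φ is true.
  h (successors {a, b, c, h, i}): φ is true.
  i (successors {d}): φ is true.
For instance, at e:
  At e: ~<>s is false, []p is false, so ~<>s -> []p is true.
    At e: <>s is true, so ~<>s is false.
      At e: <>s requires s at some successor in {d, i}.
        s holds at i, so <>s is true at e.
    At e: []p requires p at every successor {d, i}.
      p fails at i, so []p is false at e.
Satisfying worlds: {b, c, d, e, f, g, h, i}

8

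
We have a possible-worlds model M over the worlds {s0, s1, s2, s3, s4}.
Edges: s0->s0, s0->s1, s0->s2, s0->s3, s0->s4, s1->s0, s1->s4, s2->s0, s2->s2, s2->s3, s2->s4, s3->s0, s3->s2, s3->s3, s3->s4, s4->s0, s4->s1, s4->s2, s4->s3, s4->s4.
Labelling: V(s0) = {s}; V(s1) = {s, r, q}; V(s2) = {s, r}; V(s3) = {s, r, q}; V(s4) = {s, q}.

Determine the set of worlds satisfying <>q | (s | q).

s0, s1, s2, s3, s4

Let φ = <>q | (s | q). Evaluate φ at each world:
  s0 (successors {s0, s1, s2, s3, s4}): φ is true.
  s1 (successors {s0, s4}): φ is true.
  s2 (successors {s0, s2, s3, s4}): φ is true.
  s3 (successors {s0, s2, s3, s4}): φ is true.
  s4 (successors {s0, s1, s2, s3, s4}): φ is true.
For instance, at s2:
  At s2: <>q is true, s | q is true, so <>q | (s | q) is true.
    At s2: <>q requires q at some successor in {s0, s2, s3, s4}.
      q holds at s3, so <>q is true at s2.
Satisfying worlds: {s0, s1, s2, s3, s4}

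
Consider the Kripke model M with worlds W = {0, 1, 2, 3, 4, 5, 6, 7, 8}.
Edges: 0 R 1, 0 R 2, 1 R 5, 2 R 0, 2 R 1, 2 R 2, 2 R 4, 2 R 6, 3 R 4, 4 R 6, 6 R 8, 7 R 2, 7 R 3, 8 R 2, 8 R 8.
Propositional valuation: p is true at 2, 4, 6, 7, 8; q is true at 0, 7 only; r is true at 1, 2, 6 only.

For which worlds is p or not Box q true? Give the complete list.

Let φ = p or not Box q. Evaluate φ at each world:
  0 (successors {1, 2}): φ is true.
  1 (successors {5}): φ is true.
  2 (successors {0, 1, 2, 4, 6}): φ is true.
  3 (successors {4}): φ is true.
  4 (successors {6}): φ is true.
  5 (successors ∅): φ is false.
  6 (successors {8}): φ is true.
  7 (successors {2, 3}): φ is true.
  8 (successors {2, 8}): φ is true.
For instance, at 2:
  At 2: p is true, not Box q is true, so p or not Box q is true.
    At 2: Box q is false, so not Box q is true.
      At 2: Box q requires q at every successor {0, 1, 2, 4, 6}.
        q fails at 1, so Box q is false at 2.
Satisfying worlds: {0, 1, 2, 3, 4, 6, 7, 8}

0, 1, 2, 3, 4, 6, 7, 8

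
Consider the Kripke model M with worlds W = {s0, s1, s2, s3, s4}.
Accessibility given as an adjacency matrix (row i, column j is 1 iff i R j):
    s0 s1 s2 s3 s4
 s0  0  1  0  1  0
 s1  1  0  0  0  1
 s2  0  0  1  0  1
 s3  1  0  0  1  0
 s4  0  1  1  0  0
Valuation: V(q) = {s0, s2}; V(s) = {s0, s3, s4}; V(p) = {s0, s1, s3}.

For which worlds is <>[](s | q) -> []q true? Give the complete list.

s1

Let φ = <>[](s | q) -> []q. Evaluate φ at each world:
  s0 (successors {s1, s3}): φ is false.
  s1 (successors {s0, s4}): φ is true.
  s2 (successors {s2, s4}): φ is false.
  s3 (successors {s0, s3}): φ is false.
  s4 (successors {s1, s2}): φ is false.
For instance, at s3:
  At s3: <>[](s | q) is true, []q is false, so <>[](s | q) -> []q is false.
    At s3: <>[](s | q) requires [](s | q) at some successor in {s0, s3}.
      [](s | q) holds at s3, so <>[](s | q) is true at s3.
    At s3: []q requires q at every successor {s0, s3}.
      q fails at s3, so []q is false at s3.
Satisfying worlds: {s1}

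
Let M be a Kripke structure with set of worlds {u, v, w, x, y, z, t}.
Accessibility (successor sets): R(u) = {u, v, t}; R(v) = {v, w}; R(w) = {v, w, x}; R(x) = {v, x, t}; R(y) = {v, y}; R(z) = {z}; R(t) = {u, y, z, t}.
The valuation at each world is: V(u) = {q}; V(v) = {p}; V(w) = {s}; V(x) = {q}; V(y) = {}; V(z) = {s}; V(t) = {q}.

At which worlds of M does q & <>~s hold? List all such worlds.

u, x, t

Recall that <>ψ holds at a world iff ψ holds at some accessible world.
Let φ = q & <>~s. Evaluate φ at each world:
  u (successors {u, v, t}): φ is true.
  v (successors {v, w}): φ is false.
  w (successors {v, w, x}): φ is false.
  x (successors {v, x, t}): φ is true.
  y (successors {v, y}): φ is false.
  z (successors {z}): φ is false.
  t (successors {u, y, z, t}): φ is true.
For instance, at x:
  At x: q is true, <>~s is true, so q & <>~s is true.
    At x: <>~s requires ~s at some successor in {v, x, t}.
      ~s holds at v, so <>~s is true at x.
Satisfying worlds: {u, x, t}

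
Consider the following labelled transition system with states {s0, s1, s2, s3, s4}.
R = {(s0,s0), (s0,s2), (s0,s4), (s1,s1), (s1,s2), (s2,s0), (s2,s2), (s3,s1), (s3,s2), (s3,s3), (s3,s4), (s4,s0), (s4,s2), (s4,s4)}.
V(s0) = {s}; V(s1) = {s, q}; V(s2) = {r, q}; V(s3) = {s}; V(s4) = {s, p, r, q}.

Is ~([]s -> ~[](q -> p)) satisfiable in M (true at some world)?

Recall that []ψ holds at a world iff ψ holds at every accessible world, and <>ψ holds iff ψ holds at some accessible world.
Let φ = ~([]s -> ~[](q -> p)). Evaluate φ at each world:
  s0 (successors {s0, s2, s4}): φ is false.
  s1 (successors {s1, s2}): φ is false.
  s2 (successors {s0, s2}): φ is false.
  s3 (successors {s1, s2, s3, s4}): φ is false.
  s4 (successors {s0, s2, s4}): φ is false.
For instance, at s4:
  At s4: []s -> ~[](q -> p) is true, so ~([]s -> ~[](q -> p)) is false.
    At s4: []s is false, ~[](q -> p) is true, so []s -> ~[](q -> p) is true.
      At s4: []s requires s at every successor {s0, s2, s4}.
        s fails at s2, so []s is false at s4.
      At s4: [](q -> p) is false, so ~[](q -> p) is true.

No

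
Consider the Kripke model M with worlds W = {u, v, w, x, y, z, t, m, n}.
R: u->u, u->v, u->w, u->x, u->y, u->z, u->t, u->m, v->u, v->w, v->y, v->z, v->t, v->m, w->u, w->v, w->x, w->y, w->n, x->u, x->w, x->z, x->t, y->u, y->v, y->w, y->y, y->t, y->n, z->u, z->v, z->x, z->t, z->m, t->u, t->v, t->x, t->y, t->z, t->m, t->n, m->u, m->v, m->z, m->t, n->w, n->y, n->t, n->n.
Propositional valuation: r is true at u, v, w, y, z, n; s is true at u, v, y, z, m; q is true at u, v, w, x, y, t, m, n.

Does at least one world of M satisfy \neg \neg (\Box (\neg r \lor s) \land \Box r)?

No

Let φ = \neg \neg (\Box (\neg r \lor s) \land \Box r). Evaluate φ at each world:
  u (successors {u, v, w, x, y, z, t, m}): φ is false.
  v (successors {u, w, y, z, t, m}): φ is false.
  w (successors {u, v, x, y, n}): φ is false.
  x (successors {u, w, z, t}): φ is false.
  y (successors {u, v, w, y, t, n}): φ is false.
  z (successors {u, v, x, t, m}): φ is false.
  t (successors {u, v, x, y, z, m, n}): φ is false.
  m (successors {u, v, z, t}): φ is false.
  n (successors {w, y, t, n}): φ is false.
For instance, at y:
  At y: \neg (\Box (\neg r \lor s) \land \Box r) is true, so \neg \neg (\Box (\neg r \lor s) \land \Box r) is false.
    At y: \Box (\neg r \lor s) \land \Box r is false, so \neg (\Box (\neg r \lor s) \land \Box r) is true.
      At y: \Box (\neg r \lor s) is false, \Box r is false, so \Box (\neg r \lor s) \land \Box r is false.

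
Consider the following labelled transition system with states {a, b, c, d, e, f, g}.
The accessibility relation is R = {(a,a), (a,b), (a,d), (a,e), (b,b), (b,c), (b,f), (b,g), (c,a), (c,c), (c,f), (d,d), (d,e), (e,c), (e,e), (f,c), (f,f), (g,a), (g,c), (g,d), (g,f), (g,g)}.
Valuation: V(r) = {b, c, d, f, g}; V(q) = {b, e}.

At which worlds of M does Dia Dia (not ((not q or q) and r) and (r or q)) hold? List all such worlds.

a, c, d, e, g

Recall that Dia ψ holds at a world iff ψ holds at some accessible world.
Let φ = Dia Dia (not ((not q or q) and r) and (r or q)). Evaluate φ at each world:
  a (successors {a, b, d, e}): φ is true.
  b (successors {b, c, f, g}): φ is false.
  c (successors {a, c, f}): φ is true.
  d (successors {d, e}): φ is true.
  e (successors {c, e}): φ is true.
  f (successors {c, f}): φ is false.
  g (successors {a, c, d, f, g}): φ is true.
For instance, at d:
  At d: Dia Dia (not ((not q or q) and r) and (r or q)) requires Dia (not ((not q or q) and r) and (r or q)) at some successor in {d, e}.
    Dia (not ((not q or q) and r) and (r or q)) holds at d, so Dia Dia (not ((not q or q) and r) and (r or q)) is true at d.
      At d: Dia (not ((not q or q) and r) and (r or q)) requires not ((not q or q) and r) and (r or q) at some successor in {d, e}.
        not ((not q or q) and r) and (r or q) holds at e, so Dia (not ((not q or q) and r) and (r or q)) is true at d.
Satisfying worlds: {a, c, d, e, g}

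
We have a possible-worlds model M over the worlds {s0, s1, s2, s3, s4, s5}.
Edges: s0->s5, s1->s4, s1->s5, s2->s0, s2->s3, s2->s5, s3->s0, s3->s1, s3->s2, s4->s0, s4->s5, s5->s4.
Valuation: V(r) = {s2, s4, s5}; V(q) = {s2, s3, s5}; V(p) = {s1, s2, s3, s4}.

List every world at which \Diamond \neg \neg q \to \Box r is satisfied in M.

Let φ = \Diamond \neg \neg q \to \Box r. Evaluate φ at each world:
  s0 (successors {s5}): φ is true.
  s1 (successors {s4, s5}): φ is true.
  s2 (successors {s0, s3, s5}): φ is false.
  s3 (successors {s0, s1, s2}): φ is false.
  s4 (successors {s0, s5}): φ is false.
  s5 (successors {s4}): φ is true.
For instance, at s1:
  At s1: \Diamond \neg \neg q is true, \Box r is true, so \Diamond \neg \neg q \to \Box r is true.
    At s1: \Diamond \neg \neg q requires \neg \neg q at some successor in {s4, s5}.
      \neg \neg q holds at s5, so \Diamond \neg \neg q is true at s1.
    At s1: \Box r requires r at every successor {s4, s5}.
      At s4: r is true.
      At s5: r is true.
    So \Box r is true at s1.
Satisfying worlds: {s0, s1, s5}

s0, s1, s5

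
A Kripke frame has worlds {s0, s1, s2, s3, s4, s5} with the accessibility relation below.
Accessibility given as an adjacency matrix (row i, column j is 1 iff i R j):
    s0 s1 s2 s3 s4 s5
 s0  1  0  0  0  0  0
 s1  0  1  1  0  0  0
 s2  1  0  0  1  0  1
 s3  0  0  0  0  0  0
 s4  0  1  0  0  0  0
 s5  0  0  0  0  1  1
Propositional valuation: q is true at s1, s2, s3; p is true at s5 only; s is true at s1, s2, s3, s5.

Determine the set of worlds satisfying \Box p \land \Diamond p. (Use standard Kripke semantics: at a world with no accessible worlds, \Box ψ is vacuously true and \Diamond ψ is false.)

none

Let φ = \Box p \land \Diamond p. Evaluate φ at each world:
  s0 (successors {s0}): φ is false.
  s1 (successors {s1, s2}): φ is false.
  s2 (successors {s0, s3, s5}): φ is false.
  s3 (successors ∅): φ is false.
  s4 (successors {s1}): φ is false.
  s5 (successors {s4, s5}): φ is false.
For instance, at s1:
  At s1: \Box p is false, \Diamond p is false, so \Box p \land \Diamond p is false.
    At s1: \Box p requires p at every successor {s1, s2}.
      p fails at s1, so \Box p is false at s1.
    At s1: \Diamond p requires p at some successor in {s1, s2}.
      At s1: p is false.
      At s2: p is false.
    So \Diamond p is false at s1.
Satisfying worlds: none.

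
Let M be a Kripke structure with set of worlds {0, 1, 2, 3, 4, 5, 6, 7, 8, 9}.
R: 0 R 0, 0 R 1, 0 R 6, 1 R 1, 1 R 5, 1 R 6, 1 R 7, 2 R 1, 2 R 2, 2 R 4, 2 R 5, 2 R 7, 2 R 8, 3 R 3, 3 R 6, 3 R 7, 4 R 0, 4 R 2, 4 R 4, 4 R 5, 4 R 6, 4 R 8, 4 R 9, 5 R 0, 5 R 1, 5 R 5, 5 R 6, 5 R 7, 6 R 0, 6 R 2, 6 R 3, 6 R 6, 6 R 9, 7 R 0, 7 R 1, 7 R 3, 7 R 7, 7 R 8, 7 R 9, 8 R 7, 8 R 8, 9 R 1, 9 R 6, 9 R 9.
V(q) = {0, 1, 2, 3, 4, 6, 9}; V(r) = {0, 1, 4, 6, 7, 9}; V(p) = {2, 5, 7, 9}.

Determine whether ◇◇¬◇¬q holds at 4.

Yes

At 4: ◇◇¬◇¬q requires ◇¬◇¬q at some successor in {0, 2, 4, 5, 6, 8, 9}.
  ◇¬◇¬q holds at 0, so ◇◇¬◇¬q is true at 4.
    At 0: ◇¬◇¬q requires ¬◇¬q at some successor in {0, 1, 6}.
      ¬◇¬q holds at 0, so ◇¬◇¬q is true at 0.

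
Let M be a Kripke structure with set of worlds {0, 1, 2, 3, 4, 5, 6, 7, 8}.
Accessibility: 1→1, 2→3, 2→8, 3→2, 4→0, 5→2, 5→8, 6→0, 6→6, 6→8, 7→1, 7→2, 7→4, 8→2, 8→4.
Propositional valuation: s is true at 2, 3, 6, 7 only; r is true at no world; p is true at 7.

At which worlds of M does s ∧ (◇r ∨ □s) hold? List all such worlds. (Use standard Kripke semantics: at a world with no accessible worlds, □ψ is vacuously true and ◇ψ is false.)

3

Let φ = s ∧ (◇r ∨ □s). Evaluate φ at each world:
  0 (successors ∅): φ is false.
  1 (successors {1}): φ is false.
  2 (successors {3, 8}): φ is false.
  3 (successors {2}): φ is true.
  4 (successors {0}): φ is false.
  5 (successors {2, 8}): φ is false.
  6 (successors {0, 6, 8}): φ is false.
  7 (successors {1, 2, 4}): φ is false.
  8 (successors {2, 4}): φ is false.
For instance, at 5:
  At 5: s is false, ◇r ∨ □s is false, so s ∧ (◇r ∨ □s) is false.
    At 5: ◇r is false, □s is false, so ◇r ∨ □s is false.
      At 5: ◇r requires r at some successor in {2, 8}.
        At 2: r is false.
        At 8: r is false.
      So ◇r is false at 5.
      At 5: □s requires s at every successor {2, 8}.
        s fails at 8, so □s is false at 5.
Satisfying worlds: {3}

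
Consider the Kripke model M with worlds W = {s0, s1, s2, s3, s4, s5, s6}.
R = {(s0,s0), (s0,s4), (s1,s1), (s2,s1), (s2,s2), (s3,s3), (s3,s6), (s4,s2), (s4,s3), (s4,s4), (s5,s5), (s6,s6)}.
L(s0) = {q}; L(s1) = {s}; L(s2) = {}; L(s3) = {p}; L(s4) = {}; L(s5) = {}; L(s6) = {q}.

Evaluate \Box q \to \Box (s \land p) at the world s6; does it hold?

No

At s6: \Box q is true, \Box (s \land p) is false, so \Box q \to \Box (s \land p) is false.
  At s6: \Box q requires q at every successor {s6}.
    At s6: q is true.
  So \Box q is true at s6.
  At s6: \Box (s \land p) requires s \land p at every successor {s6}.
    s \land p fails at s6, so \Box (s \land p) is false at s6.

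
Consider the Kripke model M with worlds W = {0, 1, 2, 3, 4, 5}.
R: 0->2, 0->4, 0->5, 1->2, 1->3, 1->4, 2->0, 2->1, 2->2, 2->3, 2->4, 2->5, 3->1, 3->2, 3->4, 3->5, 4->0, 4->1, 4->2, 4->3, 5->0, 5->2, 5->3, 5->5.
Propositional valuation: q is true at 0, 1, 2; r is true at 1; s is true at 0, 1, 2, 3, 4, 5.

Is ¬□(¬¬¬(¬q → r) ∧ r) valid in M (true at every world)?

Yes

Let φ = ¬□(¬¬¬(¬q → r) ∧ r). Evaluate φ at each world:
  0 (successors {2, 4, 5}): φ is true.
  1 (successors {2, 3, 4}): φ is true.
  2 (successors {0, 1, 2, 3, 4, 5}): φ is true.
  3 (successors {1, 2, 4, 5}): φ is true.
  4 (successors {0, 1, 2, 3}): φ is true.
  5 (successors {0, 2, 3, 5}): φ is true.
For instance, at 2:
  At 2: □(¬¬¬(¬q → r) ∧ r) is false, so ¬□(¬¬¬(¬q → r) ∧ r) is true.
    At 2: □(¬¬¬(¬q → r) ∧ r) requires ¬¬¬(¬q → r) ∧ r at every successor {0, 1, 2, 3, 4, 5}.
      ¬¬¬(¬q → r) ∧ r fails at 0, so □(¬¬¬(¬q → r) ∧ r) is false at 2.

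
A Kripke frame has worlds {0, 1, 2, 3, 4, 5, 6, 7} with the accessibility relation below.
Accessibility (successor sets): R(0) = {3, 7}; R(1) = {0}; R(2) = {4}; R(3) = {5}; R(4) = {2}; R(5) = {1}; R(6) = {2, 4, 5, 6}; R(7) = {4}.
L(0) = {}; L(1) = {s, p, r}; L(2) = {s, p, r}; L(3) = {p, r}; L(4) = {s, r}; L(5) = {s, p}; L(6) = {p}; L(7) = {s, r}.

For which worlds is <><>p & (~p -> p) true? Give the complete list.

1, 2, 3, 6

Let φ = <><>p & (~p -> p). Evaluate φ at each world:
  0 (successors {3, 7}): φ is false.
  1 (successors {0}): φ is true.
  2 (successors {4}): φ is true.
  3 (successors {5}): φ is true.
  4 (successors {2}): φ is false.
  5 (successors {1}): φ is false.
  6 (successors {2, 4, 5, 6}): φ is true.
  7 (successors {4}): φ is false.
For instance, at 7:
  At 7: <><>p is true, ~p -> p is false, so <><>p & (~p -> p) is false.
    At 7: <><>p requires <>p at some successor in {4}.
      <>p holds at 4, so <><>p is true at 7.
Satisfying worlds: {1, 2, 3, 6}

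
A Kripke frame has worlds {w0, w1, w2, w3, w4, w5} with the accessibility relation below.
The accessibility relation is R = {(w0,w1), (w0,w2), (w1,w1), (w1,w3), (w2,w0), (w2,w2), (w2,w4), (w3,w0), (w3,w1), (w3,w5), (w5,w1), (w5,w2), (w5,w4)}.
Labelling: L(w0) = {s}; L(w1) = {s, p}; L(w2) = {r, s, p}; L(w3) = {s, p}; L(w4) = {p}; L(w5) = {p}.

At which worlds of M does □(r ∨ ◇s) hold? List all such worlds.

Let φ = □(r ∨ ◇s). Evaluate φ at each world:
  w0 (successors {w1, w2}): φ is true.
  w1 (successors {w1, w3}): φ is true.
  w2 (successors {w0, w2, w4}): φ is false.
  w3 (successors {w0, w1, w5}): φ is true.
  w4 (successors ∅): φ is true.
  w5 (successors {w1, w2, w4}): φ is false.
For instance, at w3:
  At w3: □(r ∨ ◇s) requires r ∨ ◇s at every successor {w0, w1, w5}.
      At w0: r is false, ◇s is true, so r ∨ ◇s is true.
      At w1: r is false, ◇s is true, so r ∨ ◇s is true.
      At w5: r is false, ◇s is true, so r ∨ ◇s is true.
  So □(r ∨ ◇s) is true at w3.
Satisfying worlds: {w0, w1, w3, w4}

w0, w1, w3, w4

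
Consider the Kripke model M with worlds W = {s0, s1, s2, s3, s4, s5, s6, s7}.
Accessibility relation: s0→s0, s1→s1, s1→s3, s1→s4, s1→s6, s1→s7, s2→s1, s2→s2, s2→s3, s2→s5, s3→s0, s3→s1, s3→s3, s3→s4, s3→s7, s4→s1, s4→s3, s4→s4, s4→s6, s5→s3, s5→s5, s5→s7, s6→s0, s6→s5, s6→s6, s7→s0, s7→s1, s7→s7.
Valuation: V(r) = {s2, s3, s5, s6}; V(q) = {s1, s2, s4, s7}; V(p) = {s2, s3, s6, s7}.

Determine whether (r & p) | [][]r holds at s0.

No

Recall that []ψ holds at a world iff ψ holds at every accessible world, and <>ψ holds iff ψ holds at some accessible world.
At s0: r & p is false, [][]r is false, so (r & p) | [][]r is false.
  At s0: [][]r requires []r at every successor {s0}.
    []r fails at s0, so [][]r is false at s0.
      At s0: []r requires r at every successor {s0}.
        r fails at s0, so []r is false at s0.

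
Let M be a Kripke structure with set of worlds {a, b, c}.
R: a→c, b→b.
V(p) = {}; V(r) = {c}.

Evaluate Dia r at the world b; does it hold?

At b: Dia r requires r at some successor in {b}.
  At b: r is false.
So Dia r is false at b.

No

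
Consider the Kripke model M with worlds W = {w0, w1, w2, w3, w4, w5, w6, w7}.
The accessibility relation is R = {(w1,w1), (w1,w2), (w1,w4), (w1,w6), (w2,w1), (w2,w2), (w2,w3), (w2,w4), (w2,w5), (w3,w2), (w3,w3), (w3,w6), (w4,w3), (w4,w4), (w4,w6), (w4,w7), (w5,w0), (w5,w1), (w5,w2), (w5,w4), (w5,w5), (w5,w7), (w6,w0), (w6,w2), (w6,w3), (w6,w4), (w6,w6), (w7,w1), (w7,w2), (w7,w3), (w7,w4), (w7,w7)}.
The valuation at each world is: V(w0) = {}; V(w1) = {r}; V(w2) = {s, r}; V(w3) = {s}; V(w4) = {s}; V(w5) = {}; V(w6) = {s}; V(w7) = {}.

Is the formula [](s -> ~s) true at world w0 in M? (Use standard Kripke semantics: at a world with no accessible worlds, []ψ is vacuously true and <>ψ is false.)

At w0: no accessible worlds, so [](s -> ~s) holds vacuously.

Yes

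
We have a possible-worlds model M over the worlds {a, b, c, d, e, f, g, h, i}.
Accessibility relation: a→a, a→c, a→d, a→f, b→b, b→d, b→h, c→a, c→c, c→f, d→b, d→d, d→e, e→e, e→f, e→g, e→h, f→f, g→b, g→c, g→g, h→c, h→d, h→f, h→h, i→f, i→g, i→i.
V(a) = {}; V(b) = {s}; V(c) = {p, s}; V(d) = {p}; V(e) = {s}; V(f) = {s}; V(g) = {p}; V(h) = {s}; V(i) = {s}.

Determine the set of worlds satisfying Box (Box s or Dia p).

Let φ = Box (Box s or Dia p). Evaluate φ at each world:
  a (successors {a, c, d, f}): φ is true.
  b (successors {b, d, h}): φ is true.
  c (successors {a, c, f}): φ is true.
  d (successors {b, d, e}): φ is true.
  e (successors {e, f, g, h}): φ is true.
  f (successors {f}): φ is true.
  g (successors {b, c, g}): φ is true.
  h (successors {c, d, f, h}): φ is true.
  i (successors {f, g, i}): φ is true.
For instance, at e:
  At e: Box (Box s or Dia p) requires Box s or Dia p at every successor {e, f, g, h}.
    At e: Box s or Dia p is true.
    At f: Box s or Dia p is true.
    At g: Box s or Dia p is true.
    At h: Box s or Dia p is true.
  So Box (Box s or Dia p) is true at e.
Satisfying worlds: {a, b, c, d, e, f, g, h, i}

a, b, c, d, e, f, g, h, i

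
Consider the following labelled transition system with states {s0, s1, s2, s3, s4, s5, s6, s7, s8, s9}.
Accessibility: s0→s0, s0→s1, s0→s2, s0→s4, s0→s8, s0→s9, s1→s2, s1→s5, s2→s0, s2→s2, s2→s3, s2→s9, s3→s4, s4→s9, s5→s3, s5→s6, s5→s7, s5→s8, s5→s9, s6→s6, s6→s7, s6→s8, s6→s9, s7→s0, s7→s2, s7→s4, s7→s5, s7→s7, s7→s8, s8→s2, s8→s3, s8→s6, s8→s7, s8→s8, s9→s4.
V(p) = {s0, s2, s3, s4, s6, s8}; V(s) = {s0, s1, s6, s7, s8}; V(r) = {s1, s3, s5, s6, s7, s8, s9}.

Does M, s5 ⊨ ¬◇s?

No

At s5: ◇s is true, so ¬◇s is false.
  At s5: ◇s requires s at some successor in {s3, s6, s7, s8, s9}.
    s holds at s6, so ◇s is true at s5.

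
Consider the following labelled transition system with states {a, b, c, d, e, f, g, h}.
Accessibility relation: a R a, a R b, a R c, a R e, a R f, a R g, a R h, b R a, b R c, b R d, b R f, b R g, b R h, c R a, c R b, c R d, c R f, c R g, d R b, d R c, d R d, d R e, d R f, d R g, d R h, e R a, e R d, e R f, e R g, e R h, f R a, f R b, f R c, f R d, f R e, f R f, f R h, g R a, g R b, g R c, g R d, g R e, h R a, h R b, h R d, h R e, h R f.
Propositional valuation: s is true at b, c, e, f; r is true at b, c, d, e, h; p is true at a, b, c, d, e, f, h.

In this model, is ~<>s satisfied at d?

At d: <>s is true, so ~<>s is false.
  At d: <>s requires s at some successor in {b, c, d, e, f, g, h}.
    s holds at b, so <>s is true at d.

No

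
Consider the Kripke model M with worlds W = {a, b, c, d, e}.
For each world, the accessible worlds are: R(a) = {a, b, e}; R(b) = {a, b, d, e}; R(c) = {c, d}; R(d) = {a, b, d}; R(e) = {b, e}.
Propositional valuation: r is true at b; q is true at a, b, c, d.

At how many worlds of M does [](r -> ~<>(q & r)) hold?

1

Let φ = [](r -> ~<>(q & r)). Evaluate φ at each world:
  a (successors {a, b, e}): φ is false.
  b (successors {a, b, d, e}): φ is false.
  c (successors {c, d}): φ is true.
  d (successors {a, b, d}): φ is false.
  e (successors {b, e}): φ is false.
For instance, at e:
  At e: [](r -> ~<>(q & r)) requires r -> ~<>(q & r) at every successor {b, e}.
    r -> ~<>(q & r) fails at b, so [](r -> ~<>(q & r)) is false at e.
      At b: r is true, ~<>(q & r) is false, so r -> ~<>(q & r) is false.
Satisfying worlds: {c}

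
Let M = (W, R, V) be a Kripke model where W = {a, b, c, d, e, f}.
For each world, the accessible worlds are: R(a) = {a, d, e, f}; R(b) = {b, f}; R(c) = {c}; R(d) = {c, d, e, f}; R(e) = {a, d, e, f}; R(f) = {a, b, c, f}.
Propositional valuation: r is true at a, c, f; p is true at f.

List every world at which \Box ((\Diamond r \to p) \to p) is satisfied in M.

Let φ = \Box ((\Diamond r \to p) \to p). Evaluate φ at each world:
  a (successors {a, d, e, f}): φ is true.
  b (successors {b, f}): φ is true.
  c (successors {c}): φ is true.
  d (successors {c, d, e, f}): φ is true.
  e (successors {a, d, e, f}): φ is true.
  f (successors {a, b, c, f}): φ is true.
For instance, at e:
  At e: \Box ((\Diamond r \to p) \to p) requires (\Diamond r \to p) \to p at every successor {a, d, e, f}.
    At a: (\Diamond r \to p) \to p is true.
    At d: (\Diamond r \to p) \to p is true.
    At e: (\Diamond r \to p) \to p is true.
    At f: (\Diamond r \to p) \to p is true.
  So \Box ((\Diamond r \to p) \to p) is true at e.
Satisfying worlds: {a, b, c, d, e, f}

a, b, c, d, e, f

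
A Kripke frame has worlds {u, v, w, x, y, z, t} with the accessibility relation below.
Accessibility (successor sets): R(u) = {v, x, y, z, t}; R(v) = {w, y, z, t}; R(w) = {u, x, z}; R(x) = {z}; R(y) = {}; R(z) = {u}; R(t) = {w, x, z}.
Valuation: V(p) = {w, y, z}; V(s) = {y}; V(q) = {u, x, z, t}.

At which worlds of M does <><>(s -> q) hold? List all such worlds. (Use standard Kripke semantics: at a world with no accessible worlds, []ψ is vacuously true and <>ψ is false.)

u, v, w, x, z, t

Let φ = <><>(s -> q). Evaluate φ at each world:
  u (successors {v, x, y, z, t}): φ is true.
  v (successors {w, y, z, t}): φ is true.
  w (successors {u, x, z}): φ is true.
  x (successors {z}): φ is true.
  y (successors ∅): φ is false.
  z (successors {u}): φ is true.
  t (successors {w, x, z}): φ is true.
For instance, at t:
  At t: <><>(s -> q) requires <>(s -> q) at some successor in {w, x, z}.
    <>(s -> q) holds at w, so <><>(s -> q) is true at t.
      At w: <>(s -> q) requires s -> q at some successor in {u, x, z}.
        s -> q holds at u, so <>(s -> q) is true at w.
Satisfying worlds: {u, v, w, x, z, t}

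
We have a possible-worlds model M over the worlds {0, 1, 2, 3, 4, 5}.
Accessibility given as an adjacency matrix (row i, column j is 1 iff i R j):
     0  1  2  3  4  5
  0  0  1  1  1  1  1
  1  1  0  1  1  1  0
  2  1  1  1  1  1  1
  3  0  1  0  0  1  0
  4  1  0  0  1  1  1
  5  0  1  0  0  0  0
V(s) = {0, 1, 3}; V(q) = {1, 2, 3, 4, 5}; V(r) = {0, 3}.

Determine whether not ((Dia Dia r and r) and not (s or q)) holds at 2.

Yes

Recall that Dia ψ holds at a world iff ψ holds at some accessible world.
At 2: (Dia Dia r and r) and not (s or q) is false, so not ((Dia Dia r and r) and not (s or q)) is true.
  At 2: Dia Dia r and r is false, not (s or q) is false, so (Dia Dia r and r) and not (s or q) is false.
    At 2: Dia Dia r is true, r is false, so Dia Dia r and r is false.
      At 2: Dia Dia r requires Dia r at some successor in {0, 1, 2, 3, 4, 5}.
        Dia r holds at 0, so Dia Dia r is true at 2.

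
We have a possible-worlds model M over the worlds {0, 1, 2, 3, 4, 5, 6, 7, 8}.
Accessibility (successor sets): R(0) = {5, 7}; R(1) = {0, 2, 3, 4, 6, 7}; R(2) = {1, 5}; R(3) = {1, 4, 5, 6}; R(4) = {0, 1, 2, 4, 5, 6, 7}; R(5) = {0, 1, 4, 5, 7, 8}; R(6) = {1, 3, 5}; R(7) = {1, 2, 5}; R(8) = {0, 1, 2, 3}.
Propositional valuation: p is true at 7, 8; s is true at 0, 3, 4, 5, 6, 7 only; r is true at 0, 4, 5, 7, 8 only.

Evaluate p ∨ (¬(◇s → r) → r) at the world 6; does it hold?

No

At 6: p is false, ¬(◇s → r) → r is false, so p ∨ (¬(◇s → r) → r) is false.
  At 6: ¬(◇s → r) is true, r is false, so ¬(◇s → r) → r is false.
    At 6: ◇s → r is false, so ¬(◇s → r) is true.
      At 6: ◇s is true, r is false, so ◇s → r is false.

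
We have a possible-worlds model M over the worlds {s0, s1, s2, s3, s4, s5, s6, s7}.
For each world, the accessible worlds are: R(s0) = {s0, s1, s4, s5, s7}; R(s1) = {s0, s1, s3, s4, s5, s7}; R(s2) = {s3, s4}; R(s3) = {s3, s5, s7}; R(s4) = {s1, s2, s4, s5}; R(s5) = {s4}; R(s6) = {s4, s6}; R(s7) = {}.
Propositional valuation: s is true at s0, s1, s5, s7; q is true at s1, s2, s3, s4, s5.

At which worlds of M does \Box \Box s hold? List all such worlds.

Let φ = \Box \Box s. Evaluate φ at each world:
  s0 (successors {s0, s1, s4, s5, s7}): φ is false.
  s1 (successors {s0, s1, s3, s4, s5, s7}): φ is false.
  s2 (successors {s3, s4}): φ is false.
  s3 (successors {s3, s5, s7}): φ is false.
  s4 (successors {s1, s2, s4, s5}): φ is false.
  s5 (successors {s4}): φ is false.
  s6 (successors {s4, s6}): φ is false.
  s7 (successors ∅): φ is true.
For instance, at s6:
  At s6: \Box \Box s requires \Box s at every successor {s4, s6}.
    \Box s fails at s4, so \Box \Box s is false at s6.
      At s4: \Box s requires s at every successor {s1, s2, s4, s5}.
        s fails at s2, so \Box s is false at s4.
Satisfying worlds: {s7}

s7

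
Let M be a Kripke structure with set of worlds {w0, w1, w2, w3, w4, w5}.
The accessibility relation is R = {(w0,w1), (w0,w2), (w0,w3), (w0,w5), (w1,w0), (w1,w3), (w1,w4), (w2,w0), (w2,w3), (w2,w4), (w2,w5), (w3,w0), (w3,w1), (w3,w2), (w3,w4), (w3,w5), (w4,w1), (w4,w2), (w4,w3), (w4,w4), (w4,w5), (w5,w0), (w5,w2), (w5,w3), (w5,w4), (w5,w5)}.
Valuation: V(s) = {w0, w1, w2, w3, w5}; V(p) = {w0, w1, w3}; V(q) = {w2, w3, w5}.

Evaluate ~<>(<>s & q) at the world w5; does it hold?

No

At w5: <>(<>s & q) is true, so ~<>(<>s & q) is false.
  At w5: <>(<>s & q) requires <>s & q at some successor in {w0, w2, w3, w4, w5}.
    <>s & q holds at w2, so <>(<>s & q) is true at w5.
      At w2: <>s is true, q is true, so <>s & q is true.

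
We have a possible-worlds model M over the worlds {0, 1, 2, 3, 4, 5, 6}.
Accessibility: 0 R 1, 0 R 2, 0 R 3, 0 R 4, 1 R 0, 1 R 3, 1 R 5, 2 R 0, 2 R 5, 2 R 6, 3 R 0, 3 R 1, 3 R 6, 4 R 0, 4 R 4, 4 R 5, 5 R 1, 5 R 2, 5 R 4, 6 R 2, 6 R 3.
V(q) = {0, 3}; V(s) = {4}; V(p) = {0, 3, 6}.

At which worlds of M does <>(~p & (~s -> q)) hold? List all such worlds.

Let φ = <>(~p & (~s -> q)). Evaluate φ at each world:
  0 (successors {1, 2, 3, 4}): φ is true.
  1 (successors {0, 3, 5}): φ is false.
  2 (successors {0, 5, 6}): φ is false.
  3 (successors {0, 1, 6}): φ is false.
  4 (successors {0, 4, 5}): φ is true.
  5 (successors {1, 2, 4}): φ is true.
  6 (successors {2, 3}): φ is false.
For instance, at 3:
  At 3: <>(~p & (~s -> q)) requires ~p & (~s -> q) at some successor in {0, 1, 6}.
    At 0: ~p & (~s -> q) is false.
    At 1: ~p & (~s -> q) is false.
    At 6: ~p & (~s -> q) is false.
  So <>(~p & (~s -> q)) is false at 3.
Satisfying worlds: {0, 4, 5}

0, 4, 5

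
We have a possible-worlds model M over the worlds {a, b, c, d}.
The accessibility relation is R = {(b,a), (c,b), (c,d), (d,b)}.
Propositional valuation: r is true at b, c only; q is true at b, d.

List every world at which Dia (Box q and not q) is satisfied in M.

Recall that Box ψ holds at a world iff ψ holds at every accessible world, and Dia ψ holds iff ψ holds at some accessible world.
Let φ = Dia (Box q and not q). Evaluate φ at each world:
  a (successors ∅): φ is false.
  b (successors {a}): φ is true.
  c (successors {b, d}): φ is false.
  d (successors {b}): φ is false.
For instance, at c:
  At c: Dia (Box q and not q) requires Box q and not q at some successor in {b, d}.
    At b: Box q and not q is false.
    At d: Box q and not q is false.
  So Dia (Box q and not q) is false at c.
Satisfying worlds: {b}

b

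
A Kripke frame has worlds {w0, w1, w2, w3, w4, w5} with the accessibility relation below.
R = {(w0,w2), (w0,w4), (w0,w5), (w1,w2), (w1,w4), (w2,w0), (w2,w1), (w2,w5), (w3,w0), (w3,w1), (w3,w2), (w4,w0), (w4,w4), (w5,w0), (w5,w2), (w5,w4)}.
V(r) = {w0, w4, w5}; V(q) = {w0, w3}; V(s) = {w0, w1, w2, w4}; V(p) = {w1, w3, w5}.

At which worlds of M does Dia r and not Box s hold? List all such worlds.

w0, w2

Let φ = Dia r and not Box s. Evaluate φ at each world:
  w0 (successors {w2, w4, w5}): φ is true.
  w1 (successors {w2, w4}): φ is false.
  w2 (successors {w0, w1, w5}): φ is true.
  w3 (successors {w0, w1, w2}): φ is false.
  w4 (successors {w0, w4}): φ is false.
  w5 (successors {w0, w2, w4}): φ is false.
For instance, at w4:
  At w4: Dia r is true, not Box s is false, so Dia r and not Box s is false.
    At w4: Dia r requires r at some successor in {w0, w4}.
      r holds at w0, so Dia r is true at w4.
    At w4: Box s is true, so not Box s is false.
      At w4: Box s requires s at every successor {w0, w4}.
        At w0: s is true.
        At w4: s is true.
      So Box s is true at w4.
Satisfying worlds: {w0, w2}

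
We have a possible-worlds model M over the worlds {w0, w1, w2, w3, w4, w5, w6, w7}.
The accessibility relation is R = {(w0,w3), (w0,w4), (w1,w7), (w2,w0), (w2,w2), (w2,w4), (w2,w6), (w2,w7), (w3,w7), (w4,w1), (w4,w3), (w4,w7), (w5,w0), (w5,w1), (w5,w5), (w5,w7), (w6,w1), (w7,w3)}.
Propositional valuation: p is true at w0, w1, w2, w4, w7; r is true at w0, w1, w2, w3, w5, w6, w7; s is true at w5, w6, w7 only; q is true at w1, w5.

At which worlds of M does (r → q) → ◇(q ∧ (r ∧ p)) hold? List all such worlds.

w0, w2, w3, w4, w5, w6, w7

Recall that ◇ψ holds at a world iff ψ holds at some accessible world.
Let φ = (r → q) → ◇(q ∧ (r ∧ p)). Evaluate φ at each world:
  w0 (successors {w3, w4}): φ is true.
  w1 (successors {w7}): φ is false.
  w2 (successors {w0, w2, w4, w6, w7}): φ is true.
  w3 (successors {w7}): φ is true.
  w4 (successors {w1, w3, w7}): φ is true.
  w5 (successors {w0, w1, w5, w7}): φ is true.
  w6 (successors {w1}): φ is true.
  w7 (successors {w3}): φ is true.
For instance, at w6:
  At w6: r → q is false, ◇(q ∧ (r ∧ p)) is true, so (r → q) → ◇(q ∧ (r ∧ p)) is true.
    At w6: ◇(q ∧ (r ∧ p)) requires q ∧ (r ∧ p) at some successor in {w1}.
      q ∧ (r ∧ p) holds at w1, so ◇(q ∧ (r ∧ p)) is true at w6.
Satisfying worlds: {w0, w2, w3, w4, w5, w6, w7}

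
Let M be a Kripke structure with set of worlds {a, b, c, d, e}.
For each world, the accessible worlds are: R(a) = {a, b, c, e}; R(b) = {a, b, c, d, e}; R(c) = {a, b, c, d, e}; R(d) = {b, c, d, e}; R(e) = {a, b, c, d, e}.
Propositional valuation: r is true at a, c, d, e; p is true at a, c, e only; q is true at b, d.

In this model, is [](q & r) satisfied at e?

No

At e: [](q & r) requires q & r at every successor {a, b, c, d, e}.
  q & r fails at a, so [](q & r) is false at e.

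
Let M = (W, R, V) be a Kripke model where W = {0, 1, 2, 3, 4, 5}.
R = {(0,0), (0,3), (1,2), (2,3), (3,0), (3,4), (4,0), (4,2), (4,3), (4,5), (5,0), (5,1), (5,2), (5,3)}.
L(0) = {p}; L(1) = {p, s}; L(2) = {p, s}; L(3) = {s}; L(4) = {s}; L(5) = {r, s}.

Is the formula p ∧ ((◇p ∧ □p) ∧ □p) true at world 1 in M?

Yes

Recall that □ψ holds at a world iff ψ holds at every accessible world, and ◇ψ holds iff ψ holds at some accessible world.
At 1: p is true, (◇p ∧ □p) ∧ □p is true, so p ∧ ((◇p ∧ □p) ∧ □p) is true.
  At 1: ◇p ∧ □p is true, □p is true, so (◇p ∧ □p) ∧ □p is true.
    At 1: ◇p is true, □p is true, so ◇p ∧ □p is true.
      At 1: ◇p requires p at some successor in {2}.
        p holds at 2, so ◇p is true at 1.
      At 1: □p requires p at every successor {2}.
        At 2: p is true.
      So □p is true at 1.
    At 1: □p requires p at every successor {2}.
      At 2: p is true.
    So □p is true at 1.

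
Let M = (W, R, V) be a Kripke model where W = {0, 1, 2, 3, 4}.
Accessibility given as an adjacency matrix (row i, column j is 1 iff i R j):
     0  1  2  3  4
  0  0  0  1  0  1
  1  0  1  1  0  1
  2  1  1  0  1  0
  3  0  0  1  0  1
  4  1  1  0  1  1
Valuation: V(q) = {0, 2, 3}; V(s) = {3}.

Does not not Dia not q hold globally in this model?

Let φ = not not Dia not q. Evaluate φ at each world:
  0 (successors {2, 4}): φ is true.
  1 (successors {1, 2, 4}): φ is true.
  2 (successors {0, 1, 3}): φ is true.
  3 (successors {2, 4}): φ is true.
  4 (successors {0, 1, 3, 4}): φ is true.
For instance, at 2:
  At 2: not Dia not q is false, so not not Dia not q is true.
    At 2: Dia not q is true, so not Dia not q is false.
      At 2: Dia not q requires not q at some successor in {0, 1, 3}.
        not q holds at 1, so Dia not q is true at 2.

Yes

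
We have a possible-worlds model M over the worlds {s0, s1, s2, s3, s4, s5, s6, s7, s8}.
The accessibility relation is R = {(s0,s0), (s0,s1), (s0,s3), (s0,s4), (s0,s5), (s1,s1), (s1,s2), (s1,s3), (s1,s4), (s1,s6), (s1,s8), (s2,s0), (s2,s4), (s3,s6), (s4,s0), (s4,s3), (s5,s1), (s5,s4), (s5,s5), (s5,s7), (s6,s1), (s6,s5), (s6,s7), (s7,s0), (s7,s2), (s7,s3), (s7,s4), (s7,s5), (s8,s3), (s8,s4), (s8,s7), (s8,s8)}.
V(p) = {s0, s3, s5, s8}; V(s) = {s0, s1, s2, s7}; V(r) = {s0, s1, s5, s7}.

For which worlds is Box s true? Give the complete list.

none

Let φ = Box s. Evaluate φ at each world:
  s0 (successors {s0, s1, s3, s4, s5}): φ is false.
  s1 (successors {s1, s2, s3, s4, s6, s8}): φ is false.
  s2 (successors {s0, s4}): φ is false.
  s3 (successors {s6}): φ is false.
  s4 (successors {s0, s3}): φ is false.
  s5 (successors {s1, s4, s5, s7}): φ is false.
  s6 (successors {s1, s5, s7}): φ is false.
  s7 (successors {s0, s2, s3, s4, s5}): φ is false.
  s8 (successors {s3, s4, s7, s8}): φ is false.
For instance, at s7:
  At s7: Box s requires s at every successor {s0, s2, s3, s4, s5}.
    s fails at s3, so Box s is false at s7.
Satisfying worlds: none.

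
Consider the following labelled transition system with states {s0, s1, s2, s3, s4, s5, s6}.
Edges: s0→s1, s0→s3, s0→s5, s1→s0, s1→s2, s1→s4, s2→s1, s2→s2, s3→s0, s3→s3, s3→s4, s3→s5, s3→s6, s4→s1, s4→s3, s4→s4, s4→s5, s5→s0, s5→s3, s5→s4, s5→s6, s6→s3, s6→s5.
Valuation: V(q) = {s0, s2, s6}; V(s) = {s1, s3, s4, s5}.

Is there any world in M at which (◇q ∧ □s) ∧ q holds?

No

Let φ = (◇q ∧ □s) ∧ q. Evaluate φ at each world:
  s0 (successors {s1, s3, s5}): φ is false.
  s1 (successors {s0, s2, s4}): φ is false.
  s2 (successors {s1, s2}): φ is false.
  s3 (successors {s0, s3, s4, s5, s6}): φ is false.
  s4 (successors {s1, s3, s4, s5}): φ is false.
  s5 (successors {s0, s3, s4, s6}): φ is false.
  s6 (successors {s3, s5}): φ is false.
For instance, at s3:
  At s3: ◇q ∧ □s is false, q is false, so (◇q ∧ □s) ∧ q is false.
    At s3: ◇q is true, □s is false, so ◇q ∧ □s is false.
      At s3: ◇q requires q at some successor in {s0, s3, s4, s5, s6}.
        q holds at s0, so ◇q is true at s3.
      At s3: □s requires s at every successor {s0, s3, s4, s5, s6}.
        s fails at s0, so □s is false at s3.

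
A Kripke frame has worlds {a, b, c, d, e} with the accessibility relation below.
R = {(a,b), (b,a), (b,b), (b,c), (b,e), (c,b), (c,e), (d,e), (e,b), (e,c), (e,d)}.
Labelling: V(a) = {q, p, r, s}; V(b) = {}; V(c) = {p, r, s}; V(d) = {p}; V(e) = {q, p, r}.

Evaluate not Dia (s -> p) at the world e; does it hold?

No

At e: Dia (s -> p) is true, so not Dia (s -> p) is false.
  At e: Dia (s -> p) requires s -> p at some successor in {b, c, d}.
    s -> p holds at b, so Dia (s -> p) is true at e.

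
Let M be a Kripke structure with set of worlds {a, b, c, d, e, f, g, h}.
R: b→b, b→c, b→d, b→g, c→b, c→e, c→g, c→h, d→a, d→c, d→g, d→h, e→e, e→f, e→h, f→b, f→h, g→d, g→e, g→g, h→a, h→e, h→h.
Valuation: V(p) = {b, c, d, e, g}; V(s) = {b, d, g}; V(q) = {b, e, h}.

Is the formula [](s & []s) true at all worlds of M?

Let φ = [](s & []s). Evaluate φ at each world:
  a (successors ∅): φ is true.
  b (successors {b, c, d, g}): φ is false.
  c (successors {b, e, g, h}): φ is false.
  d (successors {a, c, g, h}): φ is false.
  e (successors {e, f, h}): φ is false.
  f (successors {b, h}): φ is false.
  g (successors {d, e, g}): φ is false.
  h (successors {a, e, h}): φ is false.
Detail at b (counterexample):
  At b: [](s & []s) requires s & []s at every successor {b, c, d, g}.
    s & []s fails at b, so [](s & []s) is false at b.
      At b: s is true, []s is false, so s & []s is false.

No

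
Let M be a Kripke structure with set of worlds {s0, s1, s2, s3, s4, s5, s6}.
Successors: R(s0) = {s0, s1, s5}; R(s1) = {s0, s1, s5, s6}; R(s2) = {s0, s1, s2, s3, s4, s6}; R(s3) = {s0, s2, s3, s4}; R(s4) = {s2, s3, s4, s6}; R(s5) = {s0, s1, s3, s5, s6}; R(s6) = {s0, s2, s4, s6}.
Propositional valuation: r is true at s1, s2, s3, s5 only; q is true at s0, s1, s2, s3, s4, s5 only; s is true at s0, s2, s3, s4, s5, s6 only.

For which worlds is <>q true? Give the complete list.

Recall that <>ψ holds at a world iff ψ holds at some accessible world.
Let φ = <>q. Evaluate φ at each world:
  s0 (successors {s0, s1, s5}): φ is true.
  s1 (successors {s0, s1, s5, s6}): φ is true.
  s2 (successors {s0, s1, s2, s3, s4, s6}): φ is true.
  s3 (successors {s0, s2, s3, s4}): φ is true.
  s4 (successors {s2, s3, s4, s6}): φ is true.
  s5 (successors {s0, s1, s3, s5, s6}): φ is true.
  s6 (successors {s0, s2, s4, s6}): φ is true.
For instance, at s2:
  At s2: <>q requires q at some successor in {s0, s1, s2, s3, s4, s6}.
    q holds at s0, so <>q is true at s2.
Satisfying worlds: {s0, s1, s2, s3, s4, s5, s6}

s0, s1, s2, s3, s4, s5, s6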